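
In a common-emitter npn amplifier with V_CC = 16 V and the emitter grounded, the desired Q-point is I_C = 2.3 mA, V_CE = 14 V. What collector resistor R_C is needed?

Collector loop: V_CC = I_C·R_C + V_CE.
R_C = (V_CC − V_CE)/I_C = (16 − 14)/2.3 = 0.87 kΩ.

R_C ≈ 0.87 kΩ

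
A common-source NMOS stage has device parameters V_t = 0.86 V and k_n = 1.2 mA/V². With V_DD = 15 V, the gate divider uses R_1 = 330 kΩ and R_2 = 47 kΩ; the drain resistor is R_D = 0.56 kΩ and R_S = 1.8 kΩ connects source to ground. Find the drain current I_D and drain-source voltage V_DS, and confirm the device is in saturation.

V_G = V_DD·R_2/(R_1+R_2) = 15×47/377 = 1.87 V.
Assume saturation: I_D = (k_n/2)(V_GS − V_t)² with V_GS = V_G − I_D·R_S = 1.87 − 1.8·I_D.
Substituting gives 1.94·I_D² − 3.18·I_D + 0.612 = 0, with roots I_D = 0.223 or 1.41 mA.
The root I_D = 1.41 mA gives V_GS = -0.675 V ≤ V_t, so take I_D = 0.223 mA.
Then V_GS = 1.47 V and V_DS = V_DD − I_D(R_D+R_S) = 15 − 0.223×2.36 = 14.5 V.
Saturation requires V_DS ≥ V_GS − V_t = 0.609 V; 14.5 ≥ 0.609 ✓.

I_D ≈ 0.22 mA, V_DS ≈ 14 V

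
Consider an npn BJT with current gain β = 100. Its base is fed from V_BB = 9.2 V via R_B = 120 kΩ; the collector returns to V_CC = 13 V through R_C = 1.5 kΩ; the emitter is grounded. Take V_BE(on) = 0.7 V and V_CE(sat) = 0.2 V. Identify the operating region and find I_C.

active; I_C ≈ 7.1 mA

Assume active. Base-emitter loop: I_B = (V_BB − V_BE)/R_B = (9.2 − 0.7)/120 = 0.0708 mA.
I_C = β·I_B = 100×0.0708 = 7.08 mA.
V_CE = V_CC − I_C·R_C = 13 − 7.08×1.5 = 2.38 V > V_CE(sat), so the active-region assumption holds.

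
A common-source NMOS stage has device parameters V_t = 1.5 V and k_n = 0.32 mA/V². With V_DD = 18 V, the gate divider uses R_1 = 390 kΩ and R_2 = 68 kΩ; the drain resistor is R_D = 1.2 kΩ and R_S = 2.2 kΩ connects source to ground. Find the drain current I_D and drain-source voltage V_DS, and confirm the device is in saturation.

I_D ≈ 0.13 mA, V_DS ≈ 18 V

V_G = V_DD·R_2/(R_1+R_2) = 18×68/458 = 2.67 V.
Assume saturation: I_D = (k_n/2)(V_GS − V_t)² with V_GS = V_G − I_D·R_S = 2.67 − 2.2·I_D.
Substituting gives 0.774·I_D² − 1.83·I_D + 0.22 = 0, with roots I_D = 0.127 or 2.23 mA.
The root I_D = 2.23 mA gives V_GS = -2.23 V ≤ V_t, so take I_D = 0.127 mA.
Then V_GS = 2.39 V and V_DS = V_DD − I_D(R_D+R_S) = 18 − 0.127×3.4 = 17.6 V.
Saturation requires V_DS ≥ V_GS − V_t = 0.892 V; 17.6 ≥ 0.892 ✓.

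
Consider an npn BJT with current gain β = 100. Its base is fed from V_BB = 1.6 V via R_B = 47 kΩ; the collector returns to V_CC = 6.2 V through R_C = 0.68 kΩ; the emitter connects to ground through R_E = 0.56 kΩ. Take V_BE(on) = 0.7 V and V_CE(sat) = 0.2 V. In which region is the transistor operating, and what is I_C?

active; I_C ≈ 0.87 mA

Assume active. Base-emitter loop: I_B = (V_BB − V_BE)/(R_B + (β+1)R_E) = (1.6 − 0.7)/(47 + 101×0.56) = 0.00869 mA.
I_C = β·I_B = 100×0.00869 = 0.869 mA.
V_CE = V_CC − I_C·R_C − I_E·R_E = 6.2 − 0.869×0.68 − 0.878×0.56 = 5.12 V > V_CE(sat), so the active-region assumption holds.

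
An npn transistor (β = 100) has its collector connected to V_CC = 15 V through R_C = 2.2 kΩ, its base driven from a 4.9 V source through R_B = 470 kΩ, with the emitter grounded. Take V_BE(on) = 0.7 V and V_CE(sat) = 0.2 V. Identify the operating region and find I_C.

Assume active. Base-emitter loop: I_B = (V_BB − V_BE)/R_B = (4.9 − 0.7)/470 = 0.00894 mA.
I_C = β·I_B = 100×0.00894 = 0.894 mA.
V_CE = V_CC − I_C·R_C = 15 − 0.894×2.2 = 13 V > V_CE(sat), so the active-region assumption holds.

active; I_C ≈ 0.89 mA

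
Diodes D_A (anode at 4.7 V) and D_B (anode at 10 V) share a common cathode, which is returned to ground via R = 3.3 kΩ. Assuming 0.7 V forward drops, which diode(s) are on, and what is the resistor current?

Only D_B conducts; I_R ≈ 2.8 mA

Assume both conduct. Then node N would need to be at both 4.7−0.7 = 4 V and 10−0.7 = 9.3 V, which is impossible.
Assume only D_B conducts: V_N = 10 − 0.7 = 9.3 V, so I_R = 9.3/3.3 = 2.82 mA.
Check D_A: its anode-to-cathode voltage is 4.7 − 9.3 = -4.6 V < 0.7 V, so it is off. The assumption is consistent.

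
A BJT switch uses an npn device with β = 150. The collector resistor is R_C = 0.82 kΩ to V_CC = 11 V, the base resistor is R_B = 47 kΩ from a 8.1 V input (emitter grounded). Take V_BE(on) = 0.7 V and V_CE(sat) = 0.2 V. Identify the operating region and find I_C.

saturation; I_C ≈ 13 mA

Assume active: I_B = (8.1 − 0.7)/47 = 0.157 mA, giving I_C = β·I_B = 23.6 mA.
But then V_CE = 11 − 23.6×0.82 = -8.37 V < V_CE(sat) = 0.2 V — impossible in the active region.
So the transistor is saturated. With V_CE = 0.2 V, I_C = (V_CC − 0.2)/R_C = 10.8/0.82 = 13.2 mA.
Check: β·I_B = 23.6 mA > I_C = 13.2 mA, confirming saturation.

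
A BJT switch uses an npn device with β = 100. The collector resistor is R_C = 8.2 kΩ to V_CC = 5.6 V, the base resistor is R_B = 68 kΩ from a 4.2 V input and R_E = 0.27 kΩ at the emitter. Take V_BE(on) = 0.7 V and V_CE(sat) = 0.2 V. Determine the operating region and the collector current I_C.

Assume active: I_B = (4.2 − 0.7)/(68 + 101×0.27) = 0.0367 mA, I_C = β·I_B = 3.67 mA.
Then V_CE = 5.6 − 3.67×8.2 − 3.71×0.27 = -25.5 V < 0.2 V — the active assumption fails.
Re-solve with V_CE = 0.2 V. KCL at the emitter: V_E/R_E = (V_BB−0.7−V_E)/R_B + (V_CC−0.2−V_E)/R_C, giving V_E = 0.185 V.
I_C = (V_CC − 0.2 − V_E)/R_C = (5.4 − 0.185)/8.2 = 0.636 mA.
Check: I_B = (3.5 − 0.185)/68 = 0.0488 mA, and β·I_B = 4.88 mA > I_C, confirming saturation.

saturation; I_C ≈ 0.64 mA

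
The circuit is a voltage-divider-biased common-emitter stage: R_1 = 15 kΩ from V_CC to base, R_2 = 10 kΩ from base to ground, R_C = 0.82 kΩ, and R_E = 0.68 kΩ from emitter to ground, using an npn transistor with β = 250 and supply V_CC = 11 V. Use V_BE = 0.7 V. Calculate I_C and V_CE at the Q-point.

I_C ≈ 5.2 mA, V_CE ≈ 3.1 V

Thevenize the base divider: V_Th = V_CC·R_2/(R_1+R_2) = 11×10/25 = 4.4 V, R_Th = R_1‖R_2 = 6 kΩ.
Base-emitter loop: V_Th = I_B·R_Th + V_BE + (β+1)I_B·R_E, so I_B = (4.4 − 0.7) / (6 + 251×0.68) = 0.0209 mA.
I_C = β·I_B = 250×0.0209 = 5.24 mA, and I_E = (β+1)I_B = 5.26 mA.
V_CE = V_CC − I_C·R_C − I_E·R_E = 11 − 5.24×0.82 − 5.26×0.68 = 3.13 V.
V_CE = 3.13 V > 0.2 V confirms active-region operation.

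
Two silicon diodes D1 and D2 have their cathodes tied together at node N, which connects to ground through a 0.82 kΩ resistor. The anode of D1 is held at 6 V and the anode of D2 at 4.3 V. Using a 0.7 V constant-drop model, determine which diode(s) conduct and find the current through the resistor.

Only D1 conducts; I_R ≈ 6.5 mA

Assume both conduct. Then node N would need to be at both 6−0.7 = 5.3 V and 4.3−0.7 = 3.6 V, which is impossible.
Assume only D1 conducts: V_N = 6 − 0.7 = 5.3 V, so I_R = 5.3/0.82 = 6.46 mA.
Check D2: its anode-to-cathode voltage is 4.3 − 5.3 = -1 V < 0.7 V, so it is off. The assumption is consistent.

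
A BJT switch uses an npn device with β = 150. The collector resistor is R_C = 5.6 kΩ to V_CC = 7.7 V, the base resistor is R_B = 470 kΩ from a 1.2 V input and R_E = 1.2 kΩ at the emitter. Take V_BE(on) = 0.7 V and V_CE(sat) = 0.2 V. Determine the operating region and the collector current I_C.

Assume active. Base-emitter loop: I_B = (V_BB − V_BE)/(R_B + (β+1)R_E) = (1.2 − 0.7)/(470 + 151×1.2) = 0.000768 mA.
I_C = β·I_B = 150×0.000768 = 0.115 mA.
V_CE = V_CC − I_C·R_C − I_E·R_E = 7.7 − 0.115×5.6 − 0.116×1.2 = 6.92 V > V_CE(sat), so the active-region assumption holds.

active; I_C ≈ 0.12 mA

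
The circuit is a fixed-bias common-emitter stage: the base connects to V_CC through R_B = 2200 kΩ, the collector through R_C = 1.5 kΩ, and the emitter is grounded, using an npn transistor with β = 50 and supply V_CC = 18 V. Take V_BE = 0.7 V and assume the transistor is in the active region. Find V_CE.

V_CE ≈ 17 V

Base loop: V_CC = I_B·R_B + V_BE, so I_B = (18 − 0.7)/2200 kΩ = 0.00786 mA.
In the active region I_C = β·I_B = 50 × 0.00786 = 0.393 mA.
Collector loop: V_CE = V_CC − I_C·R_C = 18 − 0.393×1.5 = 17.4 V.
Since V_CE = 17.4 V > V_CE(sat) ≈ 0.2 V, the transistor is in the active region as assumed.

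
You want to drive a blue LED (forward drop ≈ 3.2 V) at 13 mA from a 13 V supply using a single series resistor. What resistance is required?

R ≈ 0.75 kΩ

The resistor drops V_S − V_D = 13 − 3.2 = 9.8 V at 13 mA.
R = 9.8 V / 13 mA = 0.754 kΩ.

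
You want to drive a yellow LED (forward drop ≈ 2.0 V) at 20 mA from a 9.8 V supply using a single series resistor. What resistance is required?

R ≈ 0.39 kΩ

The resistor drops V_S − V_D = 9.8 − 2.0 = 7.8 V at 20 mA.
R = 7.8 V / 20 mA = 0.39 kΩ.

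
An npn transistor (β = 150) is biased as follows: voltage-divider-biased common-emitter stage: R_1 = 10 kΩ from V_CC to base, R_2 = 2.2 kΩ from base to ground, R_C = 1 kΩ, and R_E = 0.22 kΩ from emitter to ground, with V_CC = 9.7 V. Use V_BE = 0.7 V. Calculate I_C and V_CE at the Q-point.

Thevenize the base divider: V_Th = V_CC·R_2/(R_1+R_2) = 9.7×2.2/12.2 = 1.75 V, R_Th = R_1‖R_2 = 1.8 kΩ.
Base-emitter loop: V_Th = I_B·R_Th + V_BE + (β+1)I_B·R_E, so I_B = (1.75 − 0.7) / (1.8 + 151×0.22) = 0.03 mA.
I_C = β·I_B = 150×0.03 = 4.49 mA, and I_E = (β+1)I_B = 4.52 mA.
V_CE = V_CC − I_C·R_C − I_E·R_E = 9.7 − 4.49×1 − 4.52×0.22 = 4.21 V.
V_CE = 4.21 V > 0.2 V confirms active-region operation.

I_C ≈ 4.5 mA, V_CE ≈ 4.2 V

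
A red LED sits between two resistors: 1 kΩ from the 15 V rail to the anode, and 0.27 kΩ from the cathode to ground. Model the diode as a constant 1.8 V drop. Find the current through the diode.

The two resistors are in series with the diode, so KVL gives 15 = I·1 + 1.8 + I·0.27.
I = (15 − 1.8) / (1 + 0.27) kΩ = 13.2 / 1.27 = 10.4 mA.

I ≈ 10 mA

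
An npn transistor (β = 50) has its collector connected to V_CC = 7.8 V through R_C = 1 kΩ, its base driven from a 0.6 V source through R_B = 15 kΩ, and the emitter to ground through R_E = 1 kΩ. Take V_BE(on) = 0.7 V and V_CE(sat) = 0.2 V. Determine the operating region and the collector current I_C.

cutoff; I_C ≈ 0

V_BB = 0.6 V ≤ V_BE(on) = 0.7 V, so the base-emitter junction is not forward biased.
The transistor is in cutoff: I_B = I_C = 0.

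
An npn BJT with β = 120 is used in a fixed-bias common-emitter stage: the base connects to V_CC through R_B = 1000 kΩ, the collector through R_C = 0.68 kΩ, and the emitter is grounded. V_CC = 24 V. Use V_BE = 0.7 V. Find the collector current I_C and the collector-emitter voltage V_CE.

I_C ≈ 2.8 mA, V_CE ≈ 22 V

Base loop: V_CC = I_B·R_B + V_BE, so I_B = (24 − 0.7)/1000 kΩ = 0.0233 mA.
In the active region I_C = β·I_B = 120 × 0.0233 = 2.8 mA.
Collector loop: V_CE = V_CC − I_C·R_C = 24 − 2.8×0.68 = 22.1 V.
Since V_CE = 22.1 V > V_CE(sat) ≈ 0.2 V, the transistor is in the active region as assumed.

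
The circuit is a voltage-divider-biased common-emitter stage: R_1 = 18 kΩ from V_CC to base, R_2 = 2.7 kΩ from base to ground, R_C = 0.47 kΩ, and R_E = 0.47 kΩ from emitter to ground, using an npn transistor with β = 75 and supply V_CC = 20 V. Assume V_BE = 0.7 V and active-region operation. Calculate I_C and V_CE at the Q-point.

I_C ≈ 3.8 mA, V_CE ≈ 16 V

Thevenize the base divider: V_Th = V_CC·R_2/(R_1+R_2) = 20×2.7/20.7 = 2.61 V, R_Th = R_1‖R_2 = 2.35 kΩ.
Base-emitter loop: V_Th = I_B·R_Th + V_BE + (β+1)I_B·R_E, so I_B = (2.61 − 0.7) / (2.35 + 76×0.47) = 0.0501 mA.
I_C = β·I_B = 75×0.0501 = 3.76 mA, and I_E = (β+1)I_B = 3.81 mA.
V_CE = V_CC − I_C·R_C − I_E·R_E = 20 − 3.76×0.47 − 3.81×0.47 = 16.4 V.
V_CE = 16.4 V > 0.2 V confirms active-region operation.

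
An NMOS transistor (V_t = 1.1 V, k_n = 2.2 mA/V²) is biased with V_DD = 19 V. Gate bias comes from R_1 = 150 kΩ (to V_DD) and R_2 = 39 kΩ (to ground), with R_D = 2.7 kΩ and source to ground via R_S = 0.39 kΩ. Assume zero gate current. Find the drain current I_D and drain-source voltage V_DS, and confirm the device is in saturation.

V_G = V_DD·R_2/(R_1+R_2) = 19×39/189 = 3.92 V.
Assume saturation: I_D = (k_n/2)(V_GS − V_t)² with V_GS = V_G − I_D·R_S = 3.92 − 0.39·I_D.
Substituting gives 0.167·I_D² − 3.42·I_D + 8.75 = 0, with roots I_D = 3 or 17.4 mA.
The root I_D = 17.4 mA gives V_GS = -2.88 V ≤ V_t, so take I_D = 3 mA.
Then V_GS = 2.75 V and V_DS = V_DD − I_D(R_D+R_S) = 19 − 3×3.09 = 9.73 V.
Saturation requires V_DS ≥ V_GS − V_t = 1.65 V; 9.73 ≥ 1.65 ✓.

I_D ≈ 3 mA, V_DS ≈ 9.7 V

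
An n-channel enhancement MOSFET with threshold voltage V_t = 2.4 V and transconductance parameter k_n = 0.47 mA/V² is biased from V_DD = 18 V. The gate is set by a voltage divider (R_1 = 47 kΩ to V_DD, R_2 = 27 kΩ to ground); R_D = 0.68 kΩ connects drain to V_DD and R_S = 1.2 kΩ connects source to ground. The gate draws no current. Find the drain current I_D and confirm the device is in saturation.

I_D ≈ 1.4 mA

V_G = V_DD·R_2/(R_1+R_2) = 18×27/74 = 6.57 V.
Assume saturation: I_D = (k_n/2)(V_GS − V_t)² with V_GS = V_G − I_D·R_S = 6.57 − 1.2·I_D.
Substituting gives 0.338·I_D² − 3.35·I_D + 4.08 = 0, with roots I_D = 1.42 or 8.48 mA.
The root I_D = 8.48 mA gives V_GS = -3.61 V ≤ V_t, so take I_D = 1.42 mA.
Then V_GS = 4.86 V and V_DS = V_DD − I_D(R_D+R_S) = 18 − 1.42×1.88 = 15.3 V.
Saturation requires V_DS ≥ V_GS − V_t = 2.46 V; 15.3 ≥ 2.46 ✓.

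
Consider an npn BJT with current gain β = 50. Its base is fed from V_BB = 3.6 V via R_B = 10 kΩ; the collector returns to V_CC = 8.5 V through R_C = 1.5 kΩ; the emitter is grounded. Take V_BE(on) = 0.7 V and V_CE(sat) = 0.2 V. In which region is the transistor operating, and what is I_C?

Assume active: I_B = (3.6 − 0.7)/10 = 0.29 mA, giving I_C = β·I_B = 14.5 mA.
But then V_CE = 8.5 − 14.5×1.5 = -13.3 V < V_CE(sat) = 0.2 V — impossible in the active region.
So the transistor is saturated. With V_CE = 0.2 V, I_C = (V_CC − 0.2)/R_C = 8.3/1.5 = 5.53 mA.
Check: β·I_B = 14.5 mA > I_C = 5.53 mA, confirming saturation.

saturation; I_C ≈ 5.5 mA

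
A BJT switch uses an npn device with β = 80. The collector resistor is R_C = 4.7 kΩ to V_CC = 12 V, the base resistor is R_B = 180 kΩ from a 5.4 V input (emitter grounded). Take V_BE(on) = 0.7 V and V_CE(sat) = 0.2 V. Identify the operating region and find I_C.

active; I_C ≈ 2.1 mA

Assume active. Base-emitter loop: I_B = (V_BB − V_BE)/R_B = (5.4 − 0.7)/180 = 0.0261 mA.
I_C = β·I_B = 80×0.0261 = 2.09 mA.
V_CE = V_CC − I_C·R_C = 12 − 2.09×4.7 = 2.18 V > V_CE(sat), so the active-region assumption holds.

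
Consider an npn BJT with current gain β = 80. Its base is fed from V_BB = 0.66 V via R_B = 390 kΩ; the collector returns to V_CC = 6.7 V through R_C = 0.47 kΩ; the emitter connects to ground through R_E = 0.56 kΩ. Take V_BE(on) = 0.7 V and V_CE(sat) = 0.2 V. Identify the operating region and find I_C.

cutoff; I_C ≈ 0

V_BB = 0.66 V ≤ V_BE(on) = 0.7 V, so the base-emitter junction is not forward biased.
The transistor is in cutoff: I_B = I_C = 0.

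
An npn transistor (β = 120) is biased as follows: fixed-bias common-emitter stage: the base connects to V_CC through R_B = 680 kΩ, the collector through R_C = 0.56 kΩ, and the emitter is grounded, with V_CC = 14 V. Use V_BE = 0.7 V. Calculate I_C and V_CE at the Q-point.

Base loop: V_CC = I_B·R_B + V_BE, so I_B = (14 − 0.7)/680 kΩ = 0.0196 mA.
In the active region I_C = β·I_B = 120 × 0.0196 = 2.35 mA.
Collector loop: V_CE = V_CC − I_C·R_C = 14 − 2.35×0.56 = 12.7 V.
Since V_CE = 12.7 V > V_CE(sat) ≈ 0.2 V, the transistor is in the active region as assumed.

I_C ≈ 2.3 mA, V_CE ≈ 13 V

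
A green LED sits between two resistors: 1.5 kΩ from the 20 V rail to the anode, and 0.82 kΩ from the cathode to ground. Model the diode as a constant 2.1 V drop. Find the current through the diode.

I ≈ 7.7 mA

The two resistors are in series with the diode, so KVL gives 20 = I·1.5 + 2.1 + I·0.82.
I = (20 − 2.1) / (1.5 + 0.82) kΩ = 17.9 / 2.32 = 7.72 mA.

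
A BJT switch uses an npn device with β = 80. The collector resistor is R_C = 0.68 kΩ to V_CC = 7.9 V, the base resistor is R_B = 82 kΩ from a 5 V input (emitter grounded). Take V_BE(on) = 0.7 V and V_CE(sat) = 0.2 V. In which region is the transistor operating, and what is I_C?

active; I_C ≈ 4.2 mA

Assume active. Base-emitter loop: I_B = (V_BB − V_BE)/R_B = (5 − 0.7)/82 = 0.0524 mA.
I_C = β·I_B = 80×0.0524 = 4.2 mA.
V_CE = V_CC − I_C·R_C = 7.9 − 4.2×0.68 = 5.05 V > V_CE(sat), so the active-region assumption holds.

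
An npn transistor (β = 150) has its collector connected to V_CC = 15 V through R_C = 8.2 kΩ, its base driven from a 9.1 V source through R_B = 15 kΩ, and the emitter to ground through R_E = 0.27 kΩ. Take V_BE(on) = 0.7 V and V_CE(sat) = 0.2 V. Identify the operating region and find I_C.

saturation; I_C ≈ 1.7 mA

Assume active: I_B = (9.1 − 0.7)/(15 + 151×0.27) = 0.151 mA, I_C = β·I_B = 22.6 mA.
Then V_CE = 15 − 22.6×8.2 − 22.7×0.27 = -176 V < 0.2 V — the active assumption fails.
Re-solve with V_CE = 0.2 V. KCL at the emitter: V_E/R_E = (V_BB−0.7−V_E)/R_B + (V_CC−0.2−V_E)/R_C, giving V_E = 0.608 V.
I_C = (V_CC − 0.2 − V_E)/R_C = (14.8 − 0.608)/8.2 = 1.73 mA.
Check: I_B = (8.4 − 0.608)/15 = 0.519 mA, and β·I_B = 77.9 mA > I_C, confirming saturation.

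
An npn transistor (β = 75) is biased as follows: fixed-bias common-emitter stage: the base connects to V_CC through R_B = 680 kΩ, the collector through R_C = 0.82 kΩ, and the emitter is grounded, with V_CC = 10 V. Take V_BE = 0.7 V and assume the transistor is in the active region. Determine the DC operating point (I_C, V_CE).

I_C ≈ 1 mA, V_CE ≈ 9.2 V

Base loop: V_CC = I_B·R_B + V_BE, so I_B = (10 − 0.7)/680 kΩ = 0.0137 mA.
In the active region I_C = β·I_B = 75 × 0.0137 = 1.03 mA.
Collector loop: V_CE = V_CC − I_C·R_C = 10 − 1.03×0.82 = 9.16 V.
Since V_CE = 9.16 V > V_CE(sat) ≈ 0.2 V, the transistor is in the active region as assumed.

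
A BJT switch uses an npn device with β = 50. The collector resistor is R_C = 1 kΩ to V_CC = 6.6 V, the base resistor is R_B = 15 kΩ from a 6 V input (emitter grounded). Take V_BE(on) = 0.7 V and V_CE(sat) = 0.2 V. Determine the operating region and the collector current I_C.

saturation; I_C ≈ 6.4 mA

Assume active: I_B = (6 − 0.7)/15 = 0.353 mA, giving I_C = β·I_B = 17.7 mA.
But then V_CE = 6.6 − 17.7×1 = -11.1 V < V_CE(sat) = 0.2 V — impossible in the active region.
So the transistor is saturated. With V_CE = 0.2 V, I_C = (V_CC − 0.2)/R_C = 6.4/1 = 6.4 mA.
Check: β·I_B = 17.7 mA > I_C = 6.4 mA, confirming saturation.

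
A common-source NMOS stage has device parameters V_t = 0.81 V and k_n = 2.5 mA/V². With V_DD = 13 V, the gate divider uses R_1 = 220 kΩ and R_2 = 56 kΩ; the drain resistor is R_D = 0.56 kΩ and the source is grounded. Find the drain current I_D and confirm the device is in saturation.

V_G = V_DD·R_2/(R_1+R_2) = 13×56/276 = 2.64 V. With the source grounded, V_GS = V_G = 2.64 V.
Assume saturation: I_D = (k_n/2)(V_GS − V_t)² = (2.5/2)×(2.64 − 0.81)² = 1.25×1.83² = 4.18 mA.
V_DS = V_DD − I_D·R_D = 13 − 4.18×0.56 = 10.7 V.
Saturation requires V_DS ≥ V_GS − V_t = 1.83 V; 10.7 ≥ 1.83 ✓.

I_D ≈ 4.2 mA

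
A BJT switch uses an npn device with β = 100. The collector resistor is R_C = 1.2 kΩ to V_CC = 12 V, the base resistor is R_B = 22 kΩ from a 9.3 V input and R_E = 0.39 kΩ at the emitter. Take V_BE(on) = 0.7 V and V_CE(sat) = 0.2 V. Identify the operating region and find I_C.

Assume active: I_B = (9.3 − 0.7)/(22 + 101×0.39) = 0.14 mA, I_C = β·I_B = 14 mA.
Then V_CE = 12 − 14×1.2 − 14.1×0.39 = -10.3 V < 0.2 V — the active assumption fails.
Re-solve with V_CE = 0.2 V. KCL at the emitter: V_E/R_E = (V_BB−0.7−V_E)/R_B + (V_CC−0.2−V_E)/R_C, giving V_E = 2.97 V.
I_C = (V_CC − 0.2 − V_E)/R_C = (11.8 − 2.97)/1.2 = 7.36 mA.
Check: I_B = (8.6 − 2.97)/22 = 0.256 mA, and β·I_B = 25.6 mA > I_C, confirming saturation.

saturation; I_C ≈ 7.4 mA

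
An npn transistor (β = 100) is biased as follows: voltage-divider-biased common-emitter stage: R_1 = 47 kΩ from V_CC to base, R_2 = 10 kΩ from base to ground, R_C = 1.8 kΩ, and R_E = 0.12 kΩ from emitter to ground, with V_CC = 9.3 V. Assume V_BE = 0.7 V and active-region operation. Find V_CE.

V_CE ≈ 0.51 V

Thevenize the base divider: V_Th = V_CC·R_2/(R_1+R_2) = 9.3×10/57 = 1.63 V, R_Th = R_1‖R_2 = 8.25 kΩ.
Base-emitter loop: V_Th = I_B·R_Th + V_BE + (β+1)I_B·R_E, so I_B = (1.63 − 0.7) / (8.25 + 101×0.12) = 0.0457 mA.
I_C = β·I_B = 100×0.0457 = 4.57 mA, and I_E = (β+1)I_B = 4.62 mA.
V_CE = V_CC − I_C·R_C − I_E·R_E = 9.3 − 4.57×1.8 − 4.62×0.12 = 0.512 V.
V_CE = 0.512 V > 0.2 V confirms active-region operation.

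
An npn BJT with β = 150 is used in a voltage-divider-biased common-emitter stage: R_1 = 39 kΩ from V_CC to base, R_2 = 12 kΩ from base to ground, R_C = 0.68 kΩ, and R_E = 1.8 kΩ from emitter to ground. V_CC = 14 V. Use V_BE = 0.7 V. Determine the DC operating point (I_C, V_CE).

I_C ≈ 1.4 mA, V_CE ≈ 11 V

Thevenize the base divider: V_Th = V_CC·R_2/(R_1+R_2) = 14×12/51 = 3.29 V, R_Th = R_1‖R_2 = 9.18 kΩ.
Base-emitter loop: V_Th = I_B·R_Th + V_BE + (β+1)I_B·R_E, so I_B = (3.29 − 0.7) / (9.18 + 151×1.8) = 0.00923 mA.
I_C = β·I_B = 150×0.00923 = 1.38 mA, and I_E = (β+1)I_B = 1.39 mA.
V_CE = V_CC − I_C·R_C − I_E·R_E = 14 − 1.38×0.68 − 1.39×1.8 = 10.5 V.
V_CE = 10.5 V > 0.2 V confirms active-region operation.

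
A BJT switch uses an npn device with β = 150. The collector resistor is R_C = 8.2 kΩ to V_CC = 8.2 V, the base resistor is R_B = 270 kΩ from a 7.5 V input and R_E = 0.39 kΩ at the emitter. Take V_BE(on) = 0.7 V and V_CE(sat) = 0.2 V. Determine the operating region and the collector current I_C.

saturation; I_C ≈ 0.93 mA

Assume active: I_B = (7.5 − 0.7)/(270 + 151×0.39) = 0.0207 mA, I_C = β·I_B = 3.1 mA.
Then V_CE = 8.2 − 3.1×8.2 − 3.12×0.39 = -18.4 V < 0.2 V — the active assumption fails.
Re-solve with V_CE = 0.2 V. KCL at the emitter: V_E/R_E = (V_BB−0.7−V_E)/R_B + (V_CC−0.2−V_E)/R_C, giving V_E = 0.372 V.
I_C = (V_CC − 0.2 − V_E)/R_C = (8 − 0.372)/8.2 = 0.93 mA.
Check: I_B = (6.8 − 0.372)/270 = 0.0238 mA, and β·I_B = 3.57 mA > I_C, confirming saturation.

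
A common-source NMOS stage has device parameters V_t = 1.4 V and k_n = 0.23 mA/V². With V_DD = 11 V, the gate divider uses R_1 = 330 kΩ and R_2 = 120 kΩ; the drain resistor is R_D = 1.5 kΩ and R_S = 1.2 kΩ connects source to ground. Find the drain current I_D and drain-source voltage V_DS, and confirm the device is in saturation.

I_D ≈ 0.19 mA, V_DS ≈ 10 V

V_G = V_DD·R_2/(R_1+R_2) = 11×120/450 = 2.93 V.
Assume saturation: I_D = (k_n/2)(V_GS − V_t)² with V_GS = V_G − I_D·R_S = 2.93 − 1.2·I_D.
Substituting gives 0.166·I_D² − 1.42·I_D + 0.27 = 0, with roots I_D = 0.194 or 8.4 mA.
The root I_D = 8.4 mA gives V_GS = -7.15 V ≤ V_t, so take I_D = 0.194 mA.
Then V_GS = 2.7 V and V_DS = V_DD − I_D(R_D+R_S) = 11 − 0.194×2.7 = 10.5 V.
Saturation requires V_DS ≥ V_GS − V_t = 1.3 V; 10.5 ≥ 1.3 ✓.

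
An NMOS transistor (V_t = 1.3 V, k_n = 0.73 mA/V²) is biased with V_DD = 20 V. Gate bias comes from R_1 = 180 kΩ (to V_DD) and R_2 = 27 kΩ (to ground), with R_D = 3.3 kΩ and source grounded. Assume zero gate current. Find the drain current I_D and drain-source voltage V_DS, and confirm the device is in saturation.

V_G = V_DD·R_2/(R_1+R_2) = 20×27/207 = 2.61 V. With the source grounded, V_GS = V_G = 2.61 V.
Assume saturation: I_D = (k_n/2)(V_GS − V_t)² = (0.73/2)×(2.61 − 1.3)² = 0.365×1.31² = 0.625 mA.
V_DS = V_DD − I_D·R_D = 20 − 0.625×3.3 = 17.9 V.
Saturation requires V_DS ≥ V_GS − V_t = 1.31 V; 17.9 ≥ 1.31 ✓.

I_D ≈ 0.63 mA, V_DS ≈ 18 V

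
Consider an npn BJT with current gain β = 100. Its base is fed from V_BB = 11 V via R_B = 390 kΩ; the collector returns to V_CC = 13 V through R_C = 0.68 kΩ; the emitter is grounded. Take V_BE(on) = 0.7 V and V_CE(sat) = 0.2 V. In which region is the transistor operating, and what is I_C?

active; I_C ≈ 2.6 mA

Assume active. Base-emitter loop: I_B = (V_BB − V_BE)/R_B = (11 − 0.7)/390 = 0.0264 mA.
I_C = β·I_B = 100×0.0264 = 2.64 mA.
V_CE = V_CC − I_C·R_C = 13 − 2.64×0.68 = 11.2 V > V_CE(sat), so the active-region assumption holds.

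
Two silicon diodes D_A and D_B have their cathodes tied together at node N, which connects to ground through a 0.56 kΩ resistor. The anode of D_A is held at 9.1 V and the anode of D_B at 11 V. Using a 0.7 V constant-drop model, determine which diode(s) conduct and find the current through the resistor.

Assume both conduct. Then node N would need to be at both 9.1−0.7 = 8.4 V and 11−0.7 = 10.3 V, which is impossible.
Assume only D_B conducts: V_N = 11 − 0.7 = 10.3 V, so I_R = 10.3/0.56 = 18.4 mA.
Check D_A: its anode-to-cathode voltage is 9.1 − 10.3 = -1.2 V < 0.7 V, so it is off. The assumption is consistent.

Only D_B conducts; I_R ≈ 18 mA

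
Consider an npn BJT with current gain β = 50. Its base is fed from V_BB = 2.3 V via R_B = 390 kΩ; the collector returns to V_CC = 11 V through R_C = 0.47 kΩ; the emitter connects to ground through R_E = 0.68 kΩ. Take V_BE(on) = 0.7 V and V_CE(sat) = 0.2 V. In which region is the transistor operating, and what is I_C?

active; I_C ≈ 0.19 mA

Assume active. Base-emitter loop: I_B = (V_BB − V_BE)/(R_B + (β+1)R_E) = (2.3 − 0.7)/(390 + 51×0.68) = 0.00377 mA.
I_C = β·I_B = 50×0.00377 = 0.188 mA.
V_CE = V_CC − I_C·R_C − I_E·R_E = 11 − 0.188×0.47 − 0.192×0.68 = 10.8 V > V_CE(sat), so the active-region assumption holds.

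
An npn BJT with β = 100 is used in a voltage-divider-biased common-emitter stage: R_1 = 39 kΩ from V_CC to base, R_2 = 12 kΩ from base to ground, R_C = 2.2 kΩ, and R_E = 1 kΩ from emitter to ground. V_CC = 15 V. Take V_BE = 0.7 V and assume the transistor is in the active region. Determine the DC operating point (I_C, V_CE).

I_C ≈ 2.6 mA, V_CE ≈ 6.8 V

Thevenize the base divider: V_Th = V_CC·R_2/(R_1+R_2) = 15×12/51 = 3.53 V, R_Th = R_1‖R_2 = 9.18 kΩ.
Base-emitter loop: V_Th = I_B·R_Th + V_BE + (β+1)I_B·R_E, so I_B = (3.53 − 0.7) / (9.18 + 101×1) = 0.0257 mA.
I_C = β·I_B = 100×0.0257 = 2.57 mA, and I_E = (β+1)I_B = 2.59 mA.
V_CE = V_CC − I_C·R_C − I_E·R_E = 15 − 2.57×2.2 − 2.59×1 = 6.76 V.
V_CE = 6.76 V > 0.2 V confirms active-region operation.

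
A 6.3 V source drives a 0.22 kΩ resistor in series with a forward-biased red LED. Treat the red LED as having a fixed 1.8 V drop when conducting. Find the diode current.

I ≈ 20 mA

KVL around the loop: 6.3 = V_D + I·R = 1.8 + I × 0.22 kΩ.
So I = (6.3 − 1.8) / 0.22 kΩ = 4.5 / 0.22 = 20.5 mA.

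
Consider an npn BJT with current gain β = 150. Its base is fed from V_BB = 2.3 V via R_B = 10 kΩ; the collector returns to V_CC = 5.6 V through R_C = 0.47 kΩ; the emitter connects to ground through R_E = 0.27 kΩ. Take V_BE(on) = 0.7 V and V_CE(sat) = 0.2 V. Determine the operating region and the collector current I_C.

active; I_C ≈ 4.7 mA

Assume active. Base-emitter loop: I_B = (V_BB − V_BE)/(R_B + (β+1)R_E) = (2.3 − 0.7)/(10 + 151×0.27) = 0.0315 mA.
I_C = β·I_B = 150×0.0315 = 4.73 mA.
V_CE = V_CC − I_C·R_C − I_E·R_E = 5.6 − 4.73×0.47 − 4.76×0.27 = 2.09 V > V_CE(sat), so the active-region assumption holds.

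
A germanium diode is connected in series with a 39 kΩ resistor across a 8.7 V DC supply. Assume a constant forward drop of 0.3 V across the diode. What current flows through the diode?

KVL around the loop: 8.7 = V_D + I·R = 0.3 + I × 39 kΩ.
So I = (8.7 − 0.3) / 39 kΩ = 8.4 / 39 = 0.215 mA.

I ≈ 0.22 mA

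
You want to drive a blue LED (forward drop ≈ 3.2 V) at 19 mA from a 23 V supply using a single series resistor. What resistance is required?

The resistor drops V_S − V_D = 23 − 3.2 = 19.8 V at 19 mA.
R = 19.8 V / 19 mA = 1.04 kΩ.

R ≈ 1 kΩ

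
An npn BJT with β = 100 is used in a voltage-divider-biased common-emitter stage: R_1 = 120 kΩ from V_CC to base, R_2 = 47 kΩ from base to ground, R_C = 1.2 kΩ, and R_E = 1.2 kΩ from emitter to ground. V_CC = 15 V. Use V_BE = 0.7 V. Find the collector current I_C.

Thevenize the base divider: V_Th = V_CC·R_2/(R_1+R_2) = 15×47/167 = 4.22 V, R_Th = R_1‖R_2 = 33.8 kΩ.
Base-emitter loop: V_Th = I_B·R_Th + V_BE + (β+1)I_B·R_E, so I_B = (4.22 − 0.7) / (33.8 + 101×1.2) = 0.0227 mA.
I_C = β·I_B = 100×0.0227 = 2.27 mA, and I_E = (β+1)I_B = 2.3 mA.
V_CE = V_CC − I_C·R_C − I_E·R_E = 15 − 2.27×1.2 − 2.3×1.2 = 9.52 V.
V_CE = 9.52 V > 0.2 V confirms active-region operation.

I_C ≈ 2.3 mA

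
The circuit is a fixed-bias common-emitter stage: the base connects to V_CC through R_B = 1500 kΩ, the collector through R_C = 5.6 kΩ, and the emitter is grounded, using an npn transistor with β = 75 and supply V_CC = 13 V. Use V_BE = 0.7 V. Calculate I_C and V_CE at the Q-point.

Base loop: V_CC = I_B·R_B + V_BE, so I_B = (13 − 0.7)/1500 kΩ = 0.0082 mA.
In the active region I_C = β·I_B = 75 × 0.0082 = 0.615 mA.
Collector loop: V_CE = V_CC − I_C·R_C = 13 − 0.615×5.6 = 9.56 V.
Since V_CE = 9.56 V > V_CE(sat) ≈ 0.2 V, the transistor is in the active region as assumed.

I_C ≈ 0.62 mA, V_CE ≈ 9.6 V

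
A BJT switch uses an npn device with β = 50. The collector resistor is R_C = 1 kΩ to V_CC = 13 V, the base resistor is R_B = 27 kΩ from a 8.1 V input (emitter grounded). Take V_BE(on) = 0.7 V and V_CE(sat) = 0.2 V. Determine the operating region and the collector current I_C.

saturation; I_C ≈ 13 mA

Assume active: I_B = (8.1 − 0.7)/27 = 0.274 mA, giving I_C = β·I_B = 13.7 mA.
But then V_CE = 13 − 13.7×1 = -0.704 V < V_CE(sat) = 0.2 V — impossible in the active region.
So the transistor is saturated. With V_CE = 0.2 V, I_C = (V_CC − 0.2)/R_C = 12.8/1 = 12.8 mA.
Check: β·I_B = 13.7 mA > I_C = 12.8 mA, confirming saturation.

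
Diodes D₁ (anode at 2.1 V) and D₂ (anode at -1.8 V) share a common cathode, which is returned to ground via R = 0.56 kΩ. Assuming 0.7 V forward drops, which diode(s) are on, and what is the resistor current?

Assume both conduct. Then node N would need to be at both 2.1−0.7 = 1.4 V and -1.8−0.7 = -2.5 V, which is impossible.
Assume only D₁ conducts: V_N = 2.1 − 0.7 = 1.4 V, so I_R = 1.4/0.56 = 2.5 mA.
Check D₂: its anode-to-cathode voltage is -1.8 − 1.4 = -3.2 V < 0.7 V, so it is off. The assumption is consistent.

Only D₁ conducts; I_R ≈ 2.5 mA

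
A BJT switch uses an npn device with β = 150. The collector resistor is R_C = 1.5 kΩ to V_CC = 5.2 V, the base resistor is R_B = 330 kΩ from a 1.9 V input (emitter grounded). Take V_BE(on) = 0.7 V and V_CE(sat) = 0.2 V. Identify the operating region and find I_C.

Assume active. Base-emitter loop: I_B = (V_BB − V_BE)/R_B = (1.9 − 0.7)/330 = 0.00364 mA.
I_C = β·I_B = 150×0.00364 = 0.545 mA.
V_CE = V_CC − I_C·R_C = 5.2 − 0.545×1.5 = 4.38 V > V_CE(sat), so the active-region assumption holds.

active; I_C ≈ 0.55 mA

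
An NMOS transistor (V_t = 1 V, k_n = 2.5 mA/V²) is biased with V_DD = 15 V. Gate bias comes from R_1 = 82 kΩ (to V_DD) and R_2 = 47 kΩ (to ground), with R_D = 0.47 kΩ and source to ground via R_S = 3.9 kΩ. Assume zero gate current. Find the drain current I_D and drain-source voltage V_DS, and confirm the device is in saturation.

I_D ≈ 0.92 mA, V_DS ≈ 11 V

V_G = V_DD·R_2/(R_1+R_2) = 15×47/129 = 5.47 V.
Assume saturation: I_D = (k_n/2)(V_GS − V_t)² with V_GS = V_G − I_D·R_S = 5.47 − 3.9·I_D.
Substituting gives 19·I_D² − 44.5·I_D + 24.9 = 0, with roots I_D = 0.924 or 1.42 mA.
The root I_D = 1.42 mA gives V_GS = -0.0651 V ≤ V_t, so take I_D = 0.924 mA.
Then V_GS = 1.86 V and V_DS = V_DD − I_D(R_D+R_S) = 15 − 0.924×4.37 = 11 V.
Saturation requires V_DS ≥ V_GS − V_t = 0.86 V; 11 ≥ 0.86 ✓.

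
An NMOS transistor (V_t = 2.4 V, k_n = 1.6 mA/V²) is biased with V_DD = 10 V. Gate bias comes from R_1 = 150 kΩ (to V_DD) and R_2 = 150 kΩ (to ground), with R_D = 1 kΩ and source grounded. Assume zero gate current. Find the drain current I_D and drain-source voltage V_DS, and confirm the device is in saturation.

V_G = V_DD·R_2/(R_1+R_2) = 10×150/300 = 5 V. With the source grounded, V_GS = V_G = 5 V.
Assume saturation: I_D = (k_n/2)(V_GS − V_t)² = (1.6/2)×(5 − 2.4)² = 0.8×2.6² = 5.41 mA.
V_DS = V_DD − I_D·R_D = 10 − 5.41×1 = 4.59 V.
Saturation requires V_DS ≥ V_GS − V_t = 2.6 V; 4.59 ≥ 2.6 ✓.

I_D ≈ 5.4 mA, V_DS ≈ 4.6 V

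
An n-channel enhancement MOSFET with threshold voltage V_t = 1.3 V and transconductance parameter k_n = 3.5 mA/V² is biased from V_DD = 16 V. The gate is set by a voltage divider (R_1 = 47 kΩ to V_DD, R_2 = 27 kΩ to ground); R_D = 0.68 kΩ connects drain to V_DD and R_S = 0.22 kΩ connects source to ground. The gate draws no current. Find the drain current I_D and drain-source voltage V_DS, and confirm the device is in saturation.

I_D ≈ 9.8 mA, V_DS ≈ 7.1 V

V_G = V_DD·R_2/(R_1+R_2) = 16×27/74 = 5.84 V.
Assume saturation: I_D = (k_n/2)(V_GS − V_t)² with V_GS = V_G − I_D·R_S = 5.84 − 0.22·I_D.
Substituting gives 0.0847·I_D² − 4.49·I_D + 36 = 0, with roots I_D = 9.85 or 43.2 mA.
The root I_D = 43.2 mA gives V_GS = -3.67 V ≤ V_t, so take I_D = 9.85 mA.
Then V_GS = 3.67 V and V_DS = V_DD − I_D(R_D+R_S) = 16 − 9.85×0.9 = 7.14 V.
Saturation requires V_DS ≥ V_GS − V_t = 2.37 V; 7.14 ≥ 2.37 ✓.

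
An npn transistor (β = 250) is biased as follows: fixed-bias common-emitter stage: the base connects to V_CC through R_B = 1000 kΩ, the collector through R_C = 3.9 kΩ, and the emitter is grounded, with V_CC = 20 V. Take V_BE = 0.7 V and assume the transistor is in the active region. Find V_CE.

Base loop: V_CC = I_B·R_B + V_BE, so I_B = (20 − 0.7)/1000 kΩ = 0.0193 mA.
In the active region I_C = β·I_B = 250 × 0.0193 = 4.83 mA.
Collector loop: V_CE = V_CC − I_C·R_C = 20 − 4.83×3.9 = 1.18 V.
Since V_CE = 1.18 V > V_CE(sat) ≈ 0.2 V, the transistor is in the active region as assumed.

V_CE ≈ 1.2 V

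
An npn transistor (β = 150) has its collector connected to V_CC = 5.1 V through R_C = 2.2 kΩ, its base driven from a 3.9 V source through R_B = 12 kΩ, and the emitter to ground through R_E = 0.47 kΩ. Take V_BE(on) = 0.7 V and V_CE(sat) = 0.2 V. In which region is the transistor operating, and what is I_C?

saturation; I_C ≈ 1.8 mA

Assume active: I_B = (3.9 − 0.7)/(12 + 151×0.47) = 0.0386 mA, I_C = β·I_B = 5.79 mA.
Then V_CE = 5.1 − 5.79×2.2 − 5.82×0.47 = -10.4 V < 0.2 V — the active assumption fails.
Re-solve with V_CE = 0.2 V. KCL at the emitter: V_E/R_E = (V_BB−0.7−V_E)/R_B + (V_CC−0.2−V_E)/R_C, giving V_E = 0.936 V.
I_C = (V_CC − 0.2 − V_E)/R_C = (4.9 − 0.936)/2.2 = 1.8 mA.
Check: I_B = (3.2 − 0.936)/12 = 0.189 mA, and β·I_B = 28.3 mA > I_C, confirming saturation.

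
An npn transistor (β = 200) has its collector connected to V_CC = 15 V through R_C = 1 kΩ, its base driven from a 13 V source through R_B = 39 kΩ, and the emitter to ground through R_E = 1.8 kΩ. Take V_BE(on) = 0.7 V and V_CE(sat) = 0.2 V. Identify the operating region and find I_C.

Assume active: I_B = (13 − 0.7)/(39 + 201×1.8) = 0.0307 mA, I_C = β·I_B = 6.14 mA.
Then V_CE = 15 − 6.14×1 − 6.17×1.8 = -2.24 V < 0.2 V — the active assumption fails.
Re-solve with V_CE = 0.2 V. KCL at the emitter: V_E/R_E = (V_BB−0.7−V_E)/R_B + (V_CC−0.2−V_E)/R_C, giving V_E = 9.56 V.
I_C = (V_CC − 0.2 − V_E)/R_C = (14.8 − 9.56)/1 = 5.24 mA.
Check: I_B = (12.3 − 9.56)/39 = 0.0703 mA, and β·I_B = 14.1 mA > I_C, confirming saturation.

saturation; I_C ≈ 5.2 mA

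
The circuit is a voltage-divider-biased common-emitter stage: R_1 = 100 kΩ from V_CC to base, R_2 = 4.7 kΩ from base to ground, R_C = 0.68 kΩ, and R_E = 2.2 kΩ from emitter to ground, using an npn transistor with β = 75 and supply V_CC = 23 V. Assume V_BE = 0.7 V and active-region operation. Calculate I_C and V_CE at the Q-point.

Thevenize the base divider: V_Th = V_CC·R_2/(R_1+R_2) = 23×4.7/105 = 1.03 V, R_Th = R_1‖R_2 = 4.49 kΩ.
Base-emitter loop: V_Th = I_B·R_Th + V_BE + (β+1)I_B·R_E, so I_B = (1.03 − 0.7) / (4.49 + 76×2.2) = 0.00194 mA.
I_C = β·I_B = 75×0.00194 = 0.145 mA, and I_E = (β+1)I_B = 0.147 mA.
V_CE = V_CC − I_C·R_C − I_E·R_E = 23 − 0.145×0.68 − 0.147×2.2 = 22.6 V.
V_CE = 22.6 V > 0.2 V confirms active-region operation.

I_C ≈ 0.15 mA, V_CE ≈ 23 V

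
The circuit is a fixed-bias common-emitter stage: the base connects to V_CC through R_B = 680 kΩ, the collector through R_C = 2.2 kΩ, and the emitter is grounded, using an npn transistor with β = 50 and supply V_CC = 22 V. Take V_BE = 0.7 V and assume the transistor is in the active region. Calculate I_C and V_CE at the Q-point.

Base loop: V_CC = I_B·R_B + V_BE, so I_B = (22 − 0.7)/680 kΩ = 0.0313 mA.
In the active region I_C = β·I_B = 50 × 0.0313 = 1.57 mA.
Collector loop: V_CE = V_CC − I_C·R_C = 22 − 1.57×2.2 = 18.6 V.
Since V_CE = 18.6 V > V_CE(sat) ≈ 0.2 V, the transistor is in the active region as assumed.

I_C ≈ 1.6 mA, V_CE ≈ 19 V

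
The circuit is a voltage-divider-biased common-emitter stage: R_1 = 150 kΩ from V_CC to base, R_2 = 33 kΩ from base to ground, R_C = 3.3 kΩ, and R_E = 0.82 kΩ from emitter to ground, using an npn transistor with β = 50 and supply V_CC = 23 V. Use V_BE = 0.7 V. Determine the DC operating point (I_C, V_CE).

I_C ≈ 2.5 mA, V_CE ≈ 13 V

Thevenize the base divider: V_Th = V_CC·R_2/(R_1+R_2) = 23×33/183 = 4.15 V, R_Th = R_1‖R_2 = 27 kΩ.
Base-emitter loop: V_Th = I_B·R_Th + V_BE + (β+1)I_B·R_E, so I_B = (4.15 − 0.7) / (27 + 51×0.82) = 0.0501 mA.
I_C = β·I_B = 50×0.0501 = 2.5 mA, and I_E = (β+1)I_B = 2.55 mA.
V_CE = V_CC − I_C·R_C − I_E·R_E = 23 − 2.5×3.3 − 2.55×0.82 = 12.6 V.
V_CE = 12.6 V > 0.2 V confirms active-region operation.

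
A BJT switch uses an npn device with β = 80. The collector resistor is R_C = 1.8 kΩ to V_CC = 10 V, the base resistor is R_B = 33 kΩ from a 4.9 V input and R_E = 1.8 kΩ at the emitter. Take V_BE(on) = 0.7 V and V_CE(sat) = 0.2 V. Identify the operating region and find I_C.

active; I_C ≈ 1.9 mA

Assume active. Base-emitter loop: I_B = (V_BB − V_BE)/(R_B + (β+1)R_E) = (4.9 − 0.7)/(33 + 81×1.8) = 0.0235 mA.
I_C = β·I_B = 80×0.0235 = 1.88 mA.
V_CE = V_CC − I_C·R_C − I_E·R_E = 10 − 1.88×1.8 − 1.9×1.8 = 3.19 V > V_CE(sat), so the active-region assumption holds.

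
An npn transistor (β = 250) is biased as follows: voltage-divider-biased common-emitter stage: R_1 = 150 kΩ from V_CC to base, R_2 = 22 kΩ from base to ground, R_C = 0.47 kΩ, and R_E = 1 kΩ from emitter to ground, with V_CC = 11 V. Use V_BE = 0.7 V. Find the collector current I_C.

I_C ≈ 0.65 mA

Thevenize the base divider: V_Th = V_CC·R_2/(R_1+R_2) = 11×22/172 = 1.41 V, R_Th = R_1‖R_2 = 19.2 kΩ.
Base-emitter loop: V_Th = I_B·R_Th + V_BE + (β+1)I_B·R_E, so I_B = (1.41 − 0.7) / (19.2 + 251×1) = 0.00262 mA.
I_C = β·I_B = 250×0.00262 = 0.654 mA, and I_E = (β+1)I_B = 0.657 mA.
V_CE = V_CC − I_C·R_C − I_E·R_E = 11 − 0.654×0.47 − 0.657×1 = 10 V.
V_CE = 10 V > 0.2 V confirms active-region operation.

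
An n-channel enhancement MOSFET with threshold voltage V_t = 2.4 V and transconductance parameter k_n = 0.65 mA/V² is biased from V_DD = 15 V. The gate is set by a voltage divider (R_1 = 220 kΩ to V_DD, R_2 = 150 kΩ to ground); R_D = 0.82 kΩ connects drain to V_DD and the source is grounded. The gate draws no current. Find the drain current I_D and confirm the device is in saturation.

V_G = V_DD·R_2/(R_1+R_2) = 15×150/370 = 6.08 V. With the source grounded, V_GS = V_G = 6.08 V.
Assume saturation: I_D = (k_n/2)(V_GS − V_t)² = (0.65/2)×(6.08 − 2.4)² = 0.325×3.68² = 4.4 mA.
V_DS = V_DD − I_D·R_D = 15 − 4.4×0.82 = 11.4 V.
Saturation requires V_DS ≥ V_GS − V_t = 3.68 V; 11.4 ≥ 3.68 ✓.

I_D ≈ 4.4 mA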